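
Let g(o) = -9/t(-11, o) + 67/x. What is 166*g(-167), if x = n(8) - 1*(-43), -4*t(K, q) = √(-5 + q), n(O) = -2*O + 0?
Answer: 11122/27 - 2988*I*√43/43 ≈ 411.93 - 455.67*I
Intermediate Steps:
n(O) = -2*O
t(K, q) = -√(-5 + q)/4
x = 27 (x = -2*8 - 1*(-43) = -16 + 43 = 27)
g(o) = 67/27 + 36/√(-5 + o) (g(o) = -9*(-4/√(-5 + o)) + 67/27 = -(-36)/√(-5 + o) + 67*(1/27) = 36/√(-5 + o) + 67/27 = 67/27 + 36/√(-5 + o))
166*g(-167) = 166*(67/27 + 36/√(-5 - 167)) = 166*(67/27 + 36/√(-172)) = 166*(67/27 + 36*(-I*√43/86)) = 166*(67/27 - 18*I*√43/43) = 11122/27 - 2988*I*√43/43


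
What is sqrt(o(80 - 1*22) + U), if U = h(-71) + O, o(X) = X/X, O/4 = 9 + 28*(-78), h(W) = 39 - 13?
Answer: 7*I*sqrt(177) ≈ 93.129*I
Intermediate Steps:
h(W) = 26
O = -8700 (O = 4*(9 + 28*(-78)) = 4*(9 - 2184) = 4*(-2175) = -8700)
o(X) = 1
U = -8674 (U = 26 - 8700 = -8674)
sqrt(o(80 - 1*22) + U) = sqrt(1 - 8674) = sqrt(-8673) = 7*I*sqrt(177)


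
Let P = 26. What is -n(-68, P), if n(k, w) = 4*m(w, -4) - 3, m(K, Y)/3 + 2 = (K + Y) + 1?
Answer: -249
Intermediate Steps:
m(K, Y) = -3 + 3*K + 3*Y (m(K, Y) = -6 + 3*((K + Y) + 1) = -6 + 3*(1 + K + Y) = -6 + (3 + 3*K + 3*Y) = -3 + 3*K + 3*Y)
n(k, w) = -63 + 12*w (n(k, w) = 4*(-3 + 3*w + 3*(-4)) - 3 = 4*(-3 + 3*w - 12) - 3 = 4*(-15 + 3*w) - 3 = (-60 + 12*w) - 3 = -63 + 12*w)
-n(-68, P) = -(-63 + 12*26) = -(-63 + 312) = -1*249 = -249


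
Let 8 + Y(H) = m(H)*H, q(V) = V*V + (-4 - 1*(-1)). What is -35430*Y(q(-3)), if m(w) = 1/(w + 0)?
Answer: 248010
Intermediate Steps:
m(w) = 1/w
q(V) = -3 + V**2 (q(V) = V**2 + (-4 + 1) = V**2 - 3 = -3 + V**2)
Y(H) = -7 (Y(H) = -8 + H/H = -8 + 1 = -7)
-35430*Y(q(-3)) = -35430*(-7) = -5905*(-42) = 248010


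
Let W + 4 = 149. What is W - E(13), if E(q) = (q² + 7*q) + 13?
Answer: -128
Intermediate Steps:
W = 145 (W = -4 + 149 = 145)
E(q) = 13 + q² + 7*q
W - E(13) = 145 - (13 + 13² + 7*13) = 145 - (13 + 169 + 91) = 145 - 1*273 = 145 - 273 = -128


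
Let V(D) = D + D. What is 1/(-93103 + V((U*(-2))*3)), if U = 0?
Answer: -1/93103 ≈ -1.0741e-5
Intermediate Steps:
V(D) = 2*D
1/(-93103 + V((U*(-2))*3)) = 1/(-93103 + 2*((0*(-2))*3)) = 1/(-93103 + 2*(0*3)) = 1/(-93103 + 2*0) = 1/(-93103 + 0) = 1/(-93103) = -1/93103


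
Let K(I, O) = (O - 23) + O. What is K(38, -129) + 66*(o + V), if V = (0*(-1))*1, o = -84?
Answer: -5825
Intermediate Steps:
K(I, O) = -23 + 2*O (K(I, O) = (-23 + O) + O = -23 + 2*O)
V = 0 (V = 0*1 = 0)
K(38, -129) + 66*(o + V) = (-23 + 2*(-129)) + 66*(-84 + 0) = (-23 - 258) + 66*(-84) = -281 - 5544 = -5825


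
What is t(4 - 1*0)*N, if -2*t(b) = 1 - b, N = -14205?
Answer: -42615/2 ≈ -21308.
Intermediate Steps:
t(b) = -½ + b/2 (t(b) = -(1 - b)/2 = -½ + b/2)
t(4 - 1*0)*N = (-½ + (4 - 1*0)/2)*(-14205) = (-½ + (4 + 0)/2)*(-14205) = (-½ + (½)*4)*(-14205) = (-½ + 2)*(-14205) = (3/2)*(-14205) = -42615/2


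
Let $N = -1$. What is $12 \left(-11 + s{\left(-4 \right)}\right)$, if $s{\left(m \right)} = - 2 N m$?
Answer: $-228$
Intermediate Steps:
$s{\left(m \right)} = 2 m$ ($s{\left(m \right)} = \left(-2\right) \left(-1\right) m = 2 m$)
$12 \left(-11 + s{\left(-4 \right)}\right) = 12 \left(-11 + 2 \left(-4\right)\right) = 12 \left(-11 - 8\right) = 12 \left(-19\right) = -228$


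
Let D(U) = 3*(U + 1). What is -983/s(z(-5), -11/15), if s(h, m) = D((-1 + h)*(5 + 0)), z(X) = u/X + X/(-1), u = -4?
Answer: -983/75 ≈ -13.107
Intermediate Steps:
D(U) = 3 + 3*U (D(U) = 3*(1 + U) = 3 + 3*U)
z(X) = -X - 4/X (z(X) = -4/X + X/(-1) = -4/X + X*(-1) = -4/X - X = -X - 4/X)
s(h, m) = -12 + 15*h (s(h, m) = 3 + 3*((-1 + h)*(5 + 0)) = 3 + 3*((-1 + h)*5) = 3 + 3*(-5 + 5*h) = 3 + (-15 + 15*h) = -12 + 15*h)
-983/s(z(-5), -11/15) = -983/(-12 + 15*(-1*(-5) - 4/(-5))) = -983/(-12 + 15*(5 - 4*(-⅕))) = -983/(-12 + 15*(5 + ⅘)) = -983/(-12 + 15*(29/5)) = -983/(-12 + 87) = -983/75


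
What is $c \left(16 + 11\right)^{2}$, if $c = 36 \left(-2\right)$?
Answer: $-52488$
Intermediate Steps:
$c = -72$
$c \left(16 + 11\right)^{2} = - 72 \left(16 + 11\right)^{2} = - 72 \cdot 27^{2} = \left(-72\right) 729 = -52488$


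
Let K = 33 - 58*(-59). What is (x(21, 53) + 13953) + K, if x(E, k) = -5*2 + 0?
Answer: 17398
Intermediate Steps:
x(E, k) = -10 (x(E, k) = -10 + 0 = -10)
K = 3455 (K = 33 + 3422 = 3455)
(x(21, 53) + 13953) + K = (-10 + 13953) + 3455 = 13943 + 3455 = 17398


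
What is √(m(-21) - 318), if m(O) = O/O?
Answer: I*√317 ≈ 17.805*I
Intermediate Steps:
m(O) = 1
√(m(-21) - 318) = √(1 - 318) = √(-317) = I*√317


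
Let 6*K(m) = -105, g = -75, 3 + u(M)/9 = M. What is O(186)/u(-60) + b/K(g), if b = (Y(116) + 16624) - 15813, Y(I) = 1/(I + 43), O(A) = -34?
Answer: -198694/4293 ≈ -46.283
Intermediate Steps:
u(M) = -27 + 9*M
K(m) = -35/2 (K(m) = (1/6)*(-105) = -35/2)
Y(I) = 1/(43 + I)
b = 128950/159 (b = (1/(43 + 116) + 16624) - 15813 = (1/159 + 16624) - 15813 = 2643217/159 - 15813 = 128950/159 ≈ 811.01)
O(186)/u(-60) + b/K(g) = -34/(-27 + 9*(-60)) + 128950/(159*(-35/2)) = -34/(-27 - 540) + (128950/159)*(-2/35) = -34/(-567) - 51580/1113 = -34*(-1/567) - 51580/1113 = 34/567 - 51580/1113 = -198694/4293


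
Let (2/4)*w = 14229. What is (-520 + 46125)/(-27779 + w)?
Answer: 6515/97 ≈ 67.165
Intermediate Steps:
w = 28458 (w = 2*14229 = 28458)
(-520 + 46125)/(-27779 + w) = (-520 + 46125)/(-27779 + 28458) = 45605/679 = 45605*(1/679) = 6515/97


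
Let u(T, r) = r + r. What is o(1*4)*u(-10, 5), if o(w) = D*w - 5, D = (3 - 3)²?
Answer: -50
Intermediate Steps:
D = 0 (D = 0² = 0)
u(T, r) = 2*r
o(w) = -5 (o(w) = 0*w - 5 = 0 - 5 = -5)
o(1*4)*u(-10, 5) = -10*5 = -5*10 = -50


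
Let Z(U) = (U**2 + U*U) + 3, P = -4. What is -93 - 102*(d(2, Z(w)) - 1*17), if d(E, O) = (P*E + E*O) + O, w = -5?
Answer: -13761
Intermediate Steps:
Z(U) = 3 + 2*U**2 (Z(U) = (U**2 + U**2) + 3 = 2*U**2 + 3 = 3 + 2*U**2)
d(E, O) = O - 4*E + E*O (d(E, O) = (-4*E + E*O) + O = O - 4*E + E*O)
-93 - 102*(d(2, Z(w)) - 1*17) = -93 - 102*(((3 + 2*(-5)**2) - 4*2 + 2*(3 + 2*(-5)**2)) - 1*17) = -93 - 102*(((3 + 2*25) - 8 + 2*(3 + 2*25)) - 17) = -93 - 102*(((3 + 50) - 8 + 2*(3 + 50)) - 17) = -93 - 102*((53 - 8 + 2*53) - 17) = -93 - 102*((53 - 8 + 106) - 17) = -93 - 102*(151 - 17) = -93 - 102*134 = -93 - 13668 = -13761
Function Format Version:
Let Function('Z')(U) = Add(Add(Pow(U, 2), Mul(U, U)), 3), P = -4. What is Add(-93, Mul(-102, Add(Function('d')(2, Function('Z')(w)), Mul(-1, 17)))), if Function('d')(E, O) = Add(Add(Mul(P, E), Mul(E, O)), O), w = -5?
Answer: -13761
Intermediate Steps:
Function('Z')(U) = Add(3, Mul(2, Pow(U, 2))) (Function('Z')(U) = Add(Add(Pow(U, 2), Pow(U, 2)), 3) = Add(Mul(2, Pow(U, 2)), 3) = Add(3, Mul(2, Pow(U, 2))))
Function('d')(E, O) = Add(O, Mul(-4, E), Mul(E, O)) (Function('d')(E, O) = Add(Add(Mul(-4, E), Mul(E, O)), O) = Add(O, Mul(-4, E), Mul(E, O)))
Add(-93, Mul(-102, Add(Function('d')(2, Function('Z')(w)), Mul(-1, 17)))) = Add(-93, Mul(-102, Add(Add(Add(3, Mul(2, Pow(-5, 2))), Mul(-4, 2), Mul(2, Add(3, Mul(2, Pow(-5, 2))))), Mul(-1, 17)))) = Add(-93, Mul(-102, Add(Add(Add(3, Mul(2, 25)), -8, Mul(2, Add(3, Mul(2, 25)))), -17))) = Add(-93, Mul(-102, Add(Add(Add(3, 50), -8, Mul(2, Add(3, 50))), -17))) = Add(-93, Mul(-102, Add(Add(53, -8, Mul(2, 53)), -17))) = Add(-93, Mul(-102, Add(Add(53, -8, 106), -17))) = Add(-93, Mul(-102, Add(151, -17))) = Add(-93, Mul(-102, 134)) = Add(-93, -13668) = -13761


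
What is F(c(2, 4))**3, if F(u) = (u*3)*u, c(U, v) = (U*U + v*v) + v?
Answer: 5159780352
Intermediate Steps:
c(U, v) = v + U**2 + v**2 (c(U, v) = (U**2 + v**2) + v = v + U**2 + v**2)
F(u) = 3*u**2 (F(u) = (3*u)*u = 3*u**2)
F(c(2, 4))**3 = (3*(4 + 2**2 + 4**2)**2)**3 = (3*(4 + 4 + 16)**2)**3 = (3*24**2)**3 = (3*576)**3 = 1728**3 = 5159780352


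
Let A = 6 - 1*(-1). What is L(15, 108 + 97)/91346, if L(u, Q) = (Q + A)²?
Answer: 22472/45673 ≈ 0.49202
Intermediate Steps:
A = 7 (A = 6 + 1 = 7)
L(u, Q) = (7 + Q)² (L(u, Q) = (Q + 7)² = (7 + Q)²)
L(15, 108 + 97)/91346 = (7 + (108 + 97))²/91346 = (7 + 205)²*(1/91346) = 212²*(1/91346) = 44944*(1/91346) = 22472/45673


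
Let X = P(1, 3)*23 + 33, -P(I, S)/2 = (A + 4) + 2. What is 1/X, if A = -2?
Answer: -1/151 ≈ -0.0066225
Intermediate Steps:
P(I, S) = -8 (P(I, S) = -2*((-2 + 4) + 2) = -2*(2 + 2) = -2*4 = -8)
X = -151 (X = -8*23 + 33 = -184 + 33 = -151)
1/X = 1/(-151) = -1/151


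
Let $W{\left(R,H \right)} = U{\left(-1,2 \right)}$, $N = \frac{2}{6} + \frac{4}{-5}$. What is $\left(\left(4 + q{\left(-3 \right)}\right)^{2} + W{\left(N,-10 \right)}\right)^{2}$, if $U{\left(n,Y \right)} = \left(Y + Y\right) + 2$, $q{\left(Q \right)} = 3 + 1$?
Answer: $4900$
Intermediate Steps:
$q{\left(Q \right)} = 4$
$U{\left(n,Y \right)} = 2 + 2 Y$ ($U{\left(n,Y \right)} = 2 Y + 2 = 2 + 2 Y$)
$N = - \frac{7}{15}$ ($N = 2 \cdot \frac{1}{6} + 4 \left(- \frac{1}{5}\right) = \frac{1}{3} - \frac{4}{5} = - \frac{7}{15} \approx -0.46667$)
$W{\left(R,H \right)} = 6$ ($W{\left(R,H \right)} = 2 + 2 \cdot 2 = 2 + 4 = 6$)
$\left(\left(4 + q{\left(-3 \right)}\right)^{2} + W{\left(N,-10 \right)}\right)^{2} = \left(\left(4 + 4\right)^{2} + 6\right)^{2} = \left(8^{2} + 6\right)^{2} = \left(64 + 6\right)^{2} = 70^{2} = 4900$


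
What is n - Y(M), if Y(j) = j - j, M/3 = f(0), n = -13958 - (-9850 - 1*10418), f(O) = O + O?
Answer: 6310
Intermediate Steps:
f(O) = 2*O
n = 6310 (n = -13958 - (-9850 - 10418) = -13958 - 1*(-20268) = -13958 + 20268 = 6310)
M = 0 (M = 3*(2*0) = 3*0 = 0)
Y(j) = 0
n - Y(M) = 6310 - 1*0 = 6310 + 0 = 6310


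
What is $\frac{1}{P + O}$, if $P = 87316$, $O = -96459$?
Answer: $- \frac{1}{9143} \approx -0.00010937$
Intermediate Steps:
$\frac{1}{P + O} = \frac{1}{87316 - 96459} = \frac{1}{-9143} = - \frac{1}{9143}$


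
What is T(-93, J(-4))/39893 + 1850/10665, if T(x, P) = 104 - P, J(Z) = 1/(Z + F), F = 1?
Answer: 14982953/85091769 ≈ 0.17608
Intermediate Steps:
J(Z) = 1/(1 + Z) (J(Z) = 1/(Z + 1) = 1/(1 + Z))
T(-93, J(-4))/39893 + 1850/10665 = (104 - 1/(1 - 4))/39893 + 1850/10665 = (104 - 1/(-3))*(1/39893) + 1850*(1/10665) = (104 - 1*(-⅓))*(1/39893) + 370/2133 = (104 + ⅓)*(1/39893) + 370/2133 = (313/3)*(1/39893) + 370/2133 = 313/119679 + 370/2133 = 14982953/85091769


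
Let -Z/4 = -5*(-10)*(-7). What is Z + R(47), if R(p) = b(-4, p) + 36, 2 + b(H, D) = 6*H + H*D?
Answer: 1222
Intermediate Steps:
b(H, D) = -2 + 6*H + D*H (b(H, D) = -2 + (6*H + H*D) = -2 + (6*H + D*H) = -2 + 6*H + D*H)
R(p) = 10 - 4*p (R(p) = (-2 + 6*(-4) + p*(-4)) + 36 = (-2 - 24 - 4*p) + 36 = (-26 - 4*p) + 36 = 10 - 4*p)
Z = 1400 (Z = -4*(-5*(-10))*(-7) = -200*(-7) = -4*(-350) = 1400)
Z + R(47) = 1400 + (10 - 4*47) = 1400 + (10 - 188) = 1400 - 178 = 1222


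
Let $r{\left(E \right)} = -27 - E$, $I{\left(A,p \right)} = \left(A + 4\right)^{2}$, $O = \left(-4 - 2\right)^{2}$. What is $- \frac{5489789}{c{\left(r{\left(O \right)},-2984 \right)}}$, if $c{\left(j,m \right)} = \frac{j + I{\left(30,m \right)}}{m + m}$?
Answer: $\frac{32763060752}{1093} \approx 2.9975 \cdot 10^{7}$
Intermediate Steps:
$O = 36$ ($O = \left(-6\right)^{2} = 36$)
$I{\left(A,p \right)} = \left(4 + A\right)^{2}$
$c{\left(j,m \right)} = \frac{1156 + j}{2 m}$ ($c{\left(j,m \right)} = \frac{j + \left(4 + 30\right)^{2}}{m + m} = \frac{j + 34^{2}}{2 m} = \left(j + 1156\right) \frac{1}{2 m} = \left(1156 + j\right) \frac{1}{2 m} = \frac{1156 + j}{2 m}$)
$- \frac{5489789}{c{\left(r{\left(O \right)},-2984 \right)}} = - \frac{5489789}{\frac{1}{2} \frac{1}{-2984} \left(1156 - 63\right)} = - \frac{5489789}{\frac{1}{2} \left(- \frac{1}{2984}\right) \left(1156 - 63\right)} = - \frac{5489789}{\frac{1}{2} \left(- \frac{1}{2984}\right) 1093} = - \frac{5489789}{- \frac{1093}{5968}} = \left(-5489789\right) \left(- \frac{5968}{1093}\right) = \frac{32763060752}{1093}$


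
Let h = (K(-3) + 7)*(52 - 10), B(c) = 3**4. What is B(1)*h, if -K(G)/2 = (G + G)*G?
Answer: -98658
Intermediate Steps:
B(c) = 81
K(G) = -4*G**2 (K(G) = -2*(G + G)*G = -2*2*G*G = -4*G**2)
h = -1218 (h = (-4*(-3)**2 + 7)*(52 - 10) = (-4*9 + 7)*42 = (-36 + 7)*42 = -29*42 = -1218)
B(1)*h = 81*(-1218) = -98658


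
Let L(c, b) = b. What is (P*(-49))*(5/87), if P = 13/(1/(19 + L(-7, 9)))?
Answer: -89180/87 ≈ -1025.1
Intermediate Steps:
P = 364 (P = 13/(1/(19 + 9)) = 13/(1/28) = 13*28 = 364)
(P*(-49))*(5/87) = (364*(-49))*(5/87) = -89180/87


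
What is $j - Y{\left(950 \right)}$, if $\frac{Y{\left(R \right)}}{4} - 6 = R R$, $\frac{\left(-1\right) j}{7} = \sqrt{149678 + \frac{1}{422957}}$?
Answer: $-3610024 - \frac{7 \sqrt{26776290152893579}}{422957} \approx -3.6127 \cdot 10^{6}$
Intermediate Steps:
$j = - \frac{7 \sqrt{26776290152893579}}{422957}$ ($j = - 7 \sqrt{149678 + \frac{1}{422957}} = - 7 \sqrt{\frac{63307357847}{422957}} = - 7 \frac{\sqrt{26776290152893579}}{422957} = - \frac{7 \sqrt{26776290152893579}}{422957} \approx -2708.2$)
$Y{\left(R \right)} = 24 + 4 R^{2}$ ($Y{\left(R \right)} = 24 + 4 R R = 24 + 4 R^{2}$)
$j - Y{\left(950 \right)} = - \frac{7 \sqrt{26776290152893579}}{422957} - \left(24 + 4 \cdot 950^{2}\right) = - \frac{7 \sqrt{26776290152893579}}{422957} - \left(24 + 4 \cdot 902500\right) = - \frac{7 \sqrt{26776290152893579}}{422957} - \left(24 + 3610000\right) = - \frac{7 \sqrt{26776290152893579}}{422957} - 3610024 = -3610024 - \frac{7 \sqrt{26776290152893579}}{422957}$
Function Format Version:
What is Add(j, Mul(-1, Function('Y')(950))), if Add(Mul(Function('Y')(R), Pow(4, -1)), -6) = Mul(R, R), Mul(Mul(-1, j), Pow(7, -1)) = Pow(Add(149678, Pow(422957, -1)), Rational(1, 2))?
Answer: Add(-3610024, Mul(Rational(-7, 422957), Pow(26776290152893579, Rational(1, 2)))) ≈ -3.6127e+6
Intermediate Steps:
j = Mul(Rational(-7, 422957), Pow(26776290152893579, Rational(1, 2))) (j = Mul(-7, Pow(Add(149678, Pow(422957, -1)), Rational(1, 2))) = Mul(-7, Pow(Add(149678, Rational(1, 422957)), Rational(1, 2))) = Mul(-7, Pow(Rational(63307357847, 422957), Rational(1, 2))) = Mul(-7, Mul(Rational(1, 422957), Pow(26776290152893579, Rational(1, 2)))) = Mul(Rational(-7, 422957), Pow(26776290152893579, Rational(1, 2))) ≈ -2708.2)
Function('Y')(R) = Add(24, Mul(4, Pow(R, 2))) (Function('Y')(R) = Add(24, Mul(4, Mul(R, R))) = Add(24, Mul(4, Pow(R, 2))))
Add(j, Mul(-1, Function('Y')(950))) = Add(Mul(Rational(-7, 422957), Pow(26776290152893579, Rational(1, 2))), Mul(-1, Add(24, Mul(4, Pow(950, 2))))) = Add(Mul(Rational(-7, 422957), Pow(26776290152893579, Rational(1, 2))), Mul(-1, Add(24, Mul(4, 902500)))) = Add(Mul(Rational(-7, 422957), Pow(26776290152893579, Rational(1, 2))), Mul(-1, Add(24, 3610000))) = Add(Mul(Rational(-7, 422957), Pow(26776290152893579, Rational(1, 2))), Mul(-1, 3610024)) = Add(Mul(Rational(-7, 422957), Pow(26776290152893579, Rational(1, 2))), -3610024) = Add(-3610024, Mul(Rational(-7, 422957), Pow(26776290152893579, Rational(1, 2))))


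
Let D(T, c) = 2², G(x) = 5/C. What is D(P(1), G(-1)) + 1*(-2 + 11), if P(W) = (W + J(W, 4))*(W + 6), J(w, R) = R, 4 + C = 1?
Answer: 13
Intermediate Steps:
C = -3 (C = -4 + 1 = -3)
P(W) = (4 + W)*(6 + W) (P(W) = (W + 4)*(W + 6) = (4 + W)*(6 + W))
G(x) = -5/3 (G(x) = 5/(-3) = 5*(-⅓) = -5/3)
D(T, c) = 4
D(P(1), G(-1)) + 1*(-2 + 11) = 4 + 1*(-2 + 11) = 4 + 1*9 = 4 + 9 = 13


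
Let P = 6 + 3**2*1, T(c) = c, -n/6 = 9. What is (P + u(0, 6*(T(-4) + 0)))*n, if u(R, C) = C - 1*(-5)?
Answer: 216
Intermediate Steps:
n = -54 (n = -6*9 = -54)
u(R, C) = 5 + C (u(R, C) = C + 5 = 5 + C)
P = 15 (P = 6 + 9*1 = 6 + 9 = 15)
(P + u(0, 6*(T(-4) + 0)))*n = (15 + (5 + 6*(-4 + 0)))*(-54) = (15 + (5 + 6*(-4)))*(-54) = (15 + (5 - 24))*(-54) = (15 - 19)*(-54) = -4*(-54) = 216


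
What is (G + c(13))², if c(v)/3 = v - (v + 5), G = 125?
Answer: 12100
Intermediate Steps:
c(v) = -15 (c(v) = 3*(v - (v + 5)) = 3*(v - (5 + v)) = 3*(v + (-5 - v)) = 3*(-5) = -15)
(G + c(13))² = (125 - 15)² = 110² = 12100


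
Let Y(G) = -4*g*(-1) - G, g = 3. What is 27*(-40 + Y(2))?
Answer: -810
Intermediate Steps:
Y(G) = 12 - G (Y(G) = -4*3*(-1) - G = -12*(-1) - G = 12 - G)
27*(-40 + Y(2)) = 27*(-40 + (12 - 1*2)) = 27*(-40 + (12 - 2)) = 27*(-40 + 10) = 27*(-30) = -810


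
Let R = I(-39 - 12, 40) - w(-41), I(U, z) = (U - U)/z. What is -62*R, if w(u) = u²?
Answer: 104222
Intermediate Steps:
I(U, z) = 0 (I(U, z) = 0/z = 0)
R = -1681 (R = 0 - 1*(-41)² = 0 - 1*1681 = 0 - 1681 = -1681)
-62*R = -62*(-1681) = 104222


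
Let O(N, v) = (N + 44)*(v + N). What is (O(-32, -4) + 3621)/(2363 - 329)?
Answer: 1063/678 ≈ 1.5678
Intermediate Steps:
O(N, v) = (44 + N)*(N + v)
(O(-32, -4) + 3621)/(2363 - 329) = (((-32)² + 44*(-32) + 44*(-4) - 32*(-4)) + 3621)/(2363 - 329) = ((1024 - 1408 - 176 + 128) + 3621)/2034 = (-432 + 3621)*(1/2034) = 3189*(1/2034) = 1063/678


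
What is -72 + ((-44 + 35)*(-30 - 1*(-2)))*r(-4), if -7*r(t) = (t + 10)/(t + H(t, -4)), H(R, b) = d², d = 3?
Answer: -576/5 ≈ -115.20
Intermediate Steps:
H(R, b) = 9 (H(R, b) = 3² = 9)
r(t) = -(10 + t)/(7*(9 + t)) (r(t) = -(t + 10)/(7*(t + 9)) = -(10 + t)/(7*(9 + t)))
-72 + ((-44 + 35)*(-30 - 1*(-2)))*r(-4) = -72 + ((-44 + 35)*(-30 - 1*(-2)))*((-10 - 1*(-4))/(7*(9 - 4))) = -72 + (-9*(-30 + 2))*((⅐)*(-10 + 4)/5) = -72 + (-9*(-28))*((⅐)*(⅕)*(-6)) = -72 + 252*(-6/35) = -72 - 216/5 = -576/5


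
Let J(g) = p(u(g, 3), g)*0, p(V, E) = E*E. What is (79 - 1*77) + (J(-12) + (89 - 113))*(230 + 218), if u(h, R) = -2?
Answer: -10750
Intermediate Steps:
p(V, E) = E²
J(g) = 0 (J(g) = g²*0 = 0)
(79 - 1*77) + (J(-12) + (89 - 113))*(230 + 218) = (79 - 1*77) + (0 + (89 - 113))*(230 + 218) = (79 - 77) + (0 - 24)*448 = 2 - 24*448 = 2 - 10752 = -10750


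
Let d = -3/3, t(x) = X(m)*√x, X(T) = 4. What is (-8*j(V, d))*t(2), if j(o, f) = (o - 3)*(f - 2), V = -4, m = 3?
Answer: -672*√2 ≈ -950.35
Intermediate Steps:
t(x) = 4*√x
d = -1 (d = -3*⅓ = -1)
j(o, f) = (-3 + o)*(-2 + f)
(-8*j(V, d))*t(2) = (-8*(6 - 3*(-1) - 2*(-4) - 1*(-4)))*(4*√2) = (-8*(6 + 3 + 8 + 4))*(4*√2) = (-8*21)*(4*√2) = -672*√2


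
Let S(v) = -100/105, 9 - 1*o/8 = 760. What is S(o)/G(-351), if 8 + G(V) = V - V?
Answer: 5/42 ≈ 0.11905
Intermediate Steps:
o = -6008 (o = 72 - 8*760 = 72 - 6080 = -6008)
S(v) = -20/21 (S(v) = -100*1/105 = -20/21)
G(V) = -8 (G(V) = -8 + (V - V) = -8 + 0 = -8)
S(o)/G(-351) = -20/21/(-8) = -20/21*(-1/8) = 5/42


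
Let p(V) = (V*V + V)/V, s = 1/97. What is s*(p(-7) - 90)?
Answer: -96/97 ≈ -0.98969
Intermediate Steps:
s = 1/97 ≈ 0.010309
p(V) = (V + V²)/V (p(V) = (V² + V)/V = (V + V²)/V)
s*(p(-7) - 90) = ((1 - 7) - 90)/97 = (-6 - 90)/97 = (1/97)*(-96) = -96/97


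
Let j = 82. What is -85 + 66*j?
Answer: 5327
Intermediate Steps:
-85 + 66*j = -85 + 66*82 = -85 + 5412 = 5327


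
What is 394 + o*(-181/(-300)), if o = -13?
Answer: 115847/300 ≈ 386.16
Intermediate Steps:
394 + o*(-181/(-300)) = 394 - (-2353)/(-300) = 394 - (-2353)*(-1)/300 = 394 - 13*181/300 = 394 - 2353/300 = 115847/300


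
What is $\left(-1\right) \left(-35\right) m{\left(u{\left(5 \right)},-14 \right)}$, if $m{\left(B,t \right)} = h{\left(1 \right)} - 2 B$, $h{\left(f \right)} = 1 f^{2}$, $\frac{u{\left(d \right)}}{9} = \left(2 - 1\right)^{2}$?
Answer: $-595$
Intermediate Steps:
$u{\left(d \right)} = 9$ ($u{\left(d \right)} = 9 \left(2 - 1\right)^{2} = 9 \cdot 1^{2} = 9 \cdot 1 = 9$)
$h{\left(f \right)} = f^{2}$
$m{\left(B,t \right)} = 1 - 2 B$ ($m{\left(B,t \right)} = 1^{2} - 2 B = 1 - 2 B$)
$\left(-1\right) \left(-35\right) m{\left(u{\left(5 \right)},-14 \right)} = \left(-1\right) \left(-35\right) \left(1 - 18\right) = 35 \left(1 - 18\right) = 35 \left(-17\right) = -595$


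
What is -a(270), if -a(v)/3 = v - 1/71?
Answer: 57507/71 ≈ 809.96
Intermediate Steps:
a(v) = 3/71 - 3*v (a(v) = -3*(v - 1/71) = -3*(-1/71 + v) = 3/71 - 3*v)
-a(270) = -(3/71 - 3*270) = -(3/71 - 810) = -1*(-57507/71) = 57507/71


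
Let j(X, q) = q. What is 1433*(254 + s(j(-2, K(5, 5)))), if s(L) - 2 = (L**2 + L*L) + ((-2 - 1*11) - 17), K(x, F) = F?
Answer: 395508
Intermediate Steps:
s(L) = -28 + 2*L**2 (s(L) = 2 + ((L**2 + L*L) + ((-2 - 1*11) - 17)) = 2 + ((L**2 + L**2) + ((-2 - 11) - 17)) = 2 + (2*L**2 + (-13 - 17)) = 2 + (2*L**2 - 30) = 2 + (-30 + 2*L**2) = -28 + 2*L**2)
1433*(254 + s(j(-2, K(5, 5)))) = 1433*(254 + (-28 + 2*5**2)) = 1433*(254 + (-28 + 2*25)) = 1433*(254 + (-28 + 50)) = 1433*(254 + 22) = 1433*276 = 395508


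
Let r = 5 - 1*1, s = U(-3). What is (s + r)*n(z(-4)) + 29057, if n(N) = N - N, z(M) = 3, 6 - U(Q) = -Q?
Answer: 29057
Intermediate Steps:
U(Q) = 6 + Q (U(Q) = 6 - (-1)*Q = 6 + Q)
s = 3 (s = 6 - 3 = 3)
r = 4 (r = 5 - 1 = 4)
n(N) = 0
(s + r)*n(z(-4)) + 29057 = (3 + 4)*0 + 29057 = 7*0 + 29057 = 0 + 29057 = 29057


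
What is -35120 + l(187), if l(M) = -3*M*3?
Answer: -36803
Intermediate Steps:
l(M) = -9*M
-35120 + l(187) = -35120 - 9*187 = -35120 - 1683 = -36803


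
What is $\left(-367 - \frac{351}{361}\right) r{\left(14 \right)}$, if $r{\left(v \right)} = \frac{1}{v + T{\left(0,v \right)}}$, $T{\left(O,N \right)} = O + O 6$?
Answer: $- \frac{66419}{2527} \approx -26.284$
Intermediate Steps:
$T{\left(O,N \right)} = 7 O$ ($T{\left(O,N \right)} = O + 6 O = 7 O$)
$r{\left(v \right)} = \frac{1}{v}$ ($r{\left(v \right)} = \frac{1}{v + 7 \cdot 0} = \frac{1}{v + 0} = \frac{1}{v}$)
$\left(-367 - \frac{351}{361}\right) r{\left(14 \right)} = \frac{-367 - \frac{351}{361}}{14} = \left(-367 - \frac{351}{361}\right) \frac{1}{14} = \left(- \frac{132838}{361}\right) \frac{1}{14} = - \frac{66419}{2527}$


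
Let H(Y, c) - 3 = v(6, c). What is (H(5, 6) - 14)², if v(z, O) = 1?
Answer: 100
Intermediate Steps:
H(Y, c) = 4 (H(Y, c) = 3 + 1 = 4)
(H(5, 6) - 14)² = (4 - 14)² = (-10)² = 100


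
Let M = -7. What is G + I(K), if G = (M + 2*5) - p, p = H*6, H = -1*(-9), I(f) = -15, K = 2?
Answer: -66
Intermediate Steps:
H = 9
p = 54 (p = 9*6 = 54)
G = -51 (G = (-7 + 2*5) - 1*54 = (-7 + 10) - 54 = 3 - 54 = -51)
G + I(K) = -51 - 15 = -66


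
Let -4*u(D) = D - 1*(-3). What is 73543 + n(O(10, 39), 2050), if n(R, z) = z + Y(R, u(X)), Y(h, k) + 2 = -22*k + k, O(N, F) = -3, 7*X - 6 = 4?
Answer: 302457/4 ≈ 75614.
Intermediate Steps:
X = 10/7 (X = 6/7 + (⅐)*4 = 6/7 + 4/7 = 10/7 ≈ 1.4286)
u(D) = -¾ - D/4 (u(D) = -(D - 1*(-3))/4 = -(D + 3)/4 = -(3 + D)/4 = -¾ - D/4)
Y(h, k) = -2 - 21*k (Y(h, k) = -2 + (-22*k + k) = -2 - 21*k)
n(R, z) = 85/4 + z (n(R, z) = z + (-2 - 21*(-¾ - ¼*10/7)) = z + (-2 - 21*(-¾ - 5/14)) = z + (-2 - 21*(-31/28)) = z + (-2 + 93/4) = z + 85/4 = 85/4 + z)
73543 + n(O(10, 39), 2050) = 73543 + (85/4 + 2050) = 73543 + 8285/4 = 302457/4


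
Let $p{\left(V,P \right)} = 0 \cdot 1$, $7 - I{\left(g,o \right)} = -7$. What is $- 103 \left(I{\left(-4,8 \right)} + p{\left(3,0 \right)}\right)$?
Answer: $-1442$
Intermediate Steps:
$I{\left(g,o \right)} = 14$ ($I{\left(g,o \right)} = 7 - -7 = 7 + 7 = 14$)
$p{\left(V,P \right)} = 0$
$- 103 \left(I{\left(-4,8 \right)} + p{\left(3,0 \right)}\right) = - 103 \left(14 + 0\right) = \left(-103\right) 14 = -1442$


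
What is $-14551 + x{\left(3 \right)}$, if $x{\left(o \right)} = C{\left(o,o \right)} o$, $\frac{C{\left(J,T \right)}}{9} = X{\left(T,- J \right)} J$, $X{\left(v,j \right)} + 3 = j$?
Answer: $-15037$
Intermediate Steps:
$X{\left(v,j \right)} = -3 + j$
$C{\left(J,T \right)} = 9 J \left(-3 - J\right)$ ($C{\left(J,T \right)} = 9 \left(-3 - J\right) J = 9 J \left(-3 - J\right)$)
$x{\left(o \right)} = - 9 o^{2} \left(3 + o\right)$ ($x{\left(o \right)} = - 9 o \left(3 + o\right) o = - 9 o^{2} \left(3 + o\right)$)
$-14551 + x{\left(3 \right)} = -14551 + 9 \cdot 3^{2} \left(-3 - 3\right) = -14551 + 9 \cdot 9 \left(-3 - 3\right) = -14551 + 9 \cdot 9 \left(-6\right) = -14551 - 486 = -15037$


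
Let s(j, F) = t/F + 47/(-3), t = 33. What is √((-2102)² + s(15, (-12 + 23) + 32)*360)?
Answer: 14*√41631181/43 ≈ 2100.7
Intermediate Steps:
s(j, F) = -47/3 + 33/F (s(j, F) = 33/F + 47/(-3) = 33/F + 47*(-⅓) = 33/F - 47/3 = -47/3 + 33/F)
√((-2102)² + s(15, (-12 + 23) + 32)*360) = √((-2102)² + (-47/3 + 33/((-12 + 23) + 32))*360) = √(4418404 + (-47/3 + 33/(11 + 32))*360) = √(4418404 + (-47/3 + 33/43)*360) = √(4418404 - 1922/129*360) = √(4418404 - 230640/43) = √(189760732/43) = 14*√41631181/43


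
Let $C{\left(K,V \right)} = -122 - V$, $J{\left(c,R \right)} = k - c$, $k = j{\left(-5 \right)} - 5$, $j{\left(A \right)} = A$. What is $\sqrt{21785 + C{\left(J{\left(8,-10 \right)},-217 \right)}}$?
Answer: $2 \sqrt{5470} \approx 147.92$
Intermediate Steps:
$k = -10$ ($k = -5 - 5 = -10$)
$J{\left(c,R \right)} = -10 - c$
$\sqrt{21785 + C{\left(J{\left(8,-10 \right)},-217 \right)}} = \sqrt{21785 - -95} = \sqrt{21785 + \left(-122 + 217\right)} = \sqrt{21785 + 95} = \sqrt{21880} = 2 \sqrt{5470}$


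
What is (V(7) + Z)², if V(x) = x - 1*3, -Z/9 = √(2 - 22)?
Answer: -1604 - 144*I*√5 ≈ -1604.0 - 321.99*I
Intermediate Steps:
Z = -18*I*√5 (Z = -9*√(2 - 22) = -18*I*√5 ≈ -40.249*I)
V(x) = -3 + x (V(x) = x - 3 = -3 + x)
(V(7) + Z)² = ((-3 + 7) - 18*I*√5)² = (4 - 18*I*√5)²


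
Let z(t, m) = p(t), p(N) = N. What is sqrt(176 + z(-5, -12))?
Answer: 3*sqrt(19) ≈ 13.077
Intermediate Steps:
z(t, m) = t
sqrt(176 + z(-5, -12)) = sqrt(176 - 5) = sqrt(171) = 3*sqrt(19)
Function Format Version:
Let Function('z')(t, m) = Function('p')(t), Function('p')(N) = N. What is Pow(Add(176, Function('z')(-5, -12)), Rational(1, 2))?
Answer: Mul(3, Pow(19, Rational(1, 2))) ≈ 13.077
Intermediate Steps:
Function('z')(t, m) = t
Pow(Add(176, Function('z')(-5, -12)), Rational(1, 2)) = Pow(Add(176, -5), Rational(1, 2)) = Pow(171, Rational(1, 2)) = Mul(3, Pow(19, Rational(1, 2)))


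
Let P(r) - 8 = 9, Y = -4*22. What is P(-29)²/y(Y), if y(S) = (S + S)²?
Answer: 289/30976 ≈ 0.0093298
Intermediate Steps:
Y = -88
P(r) = 17 (P(r) = 8 + 9 = 17)
y(S) = 4*S² (y(S) = (2*S)² = 4*S²)
P(-29)²/y(Y) = 17²/((4*(-88)²)) = 289/((4*7744)) = 289/30976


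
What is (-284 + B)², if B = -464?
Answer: 559504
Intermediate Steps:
(-284 + B)² = (-284 - 464)² = (-748)² = 559504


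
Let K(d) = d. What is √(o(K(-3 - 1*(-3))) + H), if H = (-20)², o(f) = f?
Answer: 20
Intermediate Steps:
H = 400
√(o(K(-3 - 1*(-3))) + H) = √((-3 - 1*(-3)) + 400) = √((-3 + 3) + 400) = √(0 + 400) = √400 = 20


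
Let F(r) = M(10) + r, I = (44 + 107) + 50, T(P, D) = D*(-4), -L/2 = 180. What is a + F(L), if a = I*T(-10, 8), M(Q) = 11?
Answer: -6781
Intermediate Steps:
L = -360 (L = -2*180 = -360)
T(P, D) = -4*D
I = 201 (I = 151 + 50 = 201)
F(r) = 11 + r
a = -6432 (a = 201*(-4*8) = 201*(-32) = -6432)
a + F(L) = -6432 + (11 - 360) = -6432 - 349 = -6781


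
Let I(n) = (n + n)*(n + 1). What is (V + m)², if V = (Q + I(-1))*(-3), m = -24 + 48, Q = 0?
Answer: 576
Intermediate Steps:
I(n) = 2*n*(1 + n) (I(n) = (2*n)*(1 + n) = 2*n*(1 + n))
m = 24
V = 0 (V = (0 + 2*(-1)*(1 - 1))*(-3) = (0 + 2*(-1)*0)*(-3) = (0 + 0)*(-3) = 0*(-3) = 0)
(V + m)² = (0 + 24)² = 24² = 576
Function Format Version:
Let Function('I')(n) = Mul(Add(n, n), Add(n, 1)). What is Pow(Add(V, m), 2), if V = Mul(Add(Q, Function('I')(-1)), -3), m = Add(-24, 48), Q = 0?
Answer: 576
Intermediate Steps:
Function('I')(n) = Mul(2, n, Add(1, n)) (Function('I')(n) = Mul(Mul(2, n), Add(1, n)) = Mul(2, n, Add(1, n)))
m = 24
V = 0 (V = Mul(Add(0, Mul(2, -1, Add(1, -1))), -3) = Mul(Add(0, Mul(2, -1, 0)), -3) = Mul(Add(0, 0), -3) = Mul(0, -3) = 0)
Pow(Add(V, m), 2) = Pow(Add(0, 24), 2) = Pow(24, 2) = 576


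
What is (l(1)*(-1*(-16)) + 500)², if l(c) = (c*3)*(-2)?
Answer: 163216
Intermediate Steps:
l(c) = -6*c (l(c) = (3*c)*(-2) = -6*c)
(l(1)*(-1*(-16)) + 500)² = ((-6*1)*(-1*(-16)) + 500)² = (-6*16 + 500)² = (-96 + 500)² = 404² = 163216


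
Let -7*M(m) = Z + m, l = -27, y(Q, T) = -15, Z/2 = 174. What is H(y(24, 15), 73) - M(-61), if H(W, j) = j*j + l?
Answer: 5343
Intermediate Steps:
Z = 348 (Z = 2*174 = 348)
M(m) = -348/7 - m/7 (M(m) = -(348 + m)/7 = -348/7 - m/7)
H(W, j) = -27 + j**2 (H(W, j) = j*j - 27 = j**2 - 27 = -27 + j**2)
H(y(24, 15), 73) - M(-61) = (-27 + 73**2) - (-348/7 - 1/7*(-61)) = (-27 + 5329) - (-348/7 + 61/7) = 5302 - 1*(-41) = 5302 + 41 = 5343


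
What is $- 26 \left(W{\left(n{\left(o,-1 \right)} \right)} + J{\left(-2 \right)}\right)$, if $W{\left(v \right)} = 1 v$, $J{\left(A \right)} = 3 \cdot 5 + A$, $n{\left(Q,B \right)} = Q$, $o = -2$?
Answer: $-286$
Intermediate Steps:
$J{\left(A \right)} = 15 + A$
$W{\left(v \right)} = v$
$- 26 \left(W{\left(n{\left(o,-1 \right)} \right)} + J{\left(-2 \right)}\right) = - 26 \left(-2 + \left(15 - 2\right)\right) = - 26 \left(-2 + 13\right) = \left(-26\right) 11 = -286$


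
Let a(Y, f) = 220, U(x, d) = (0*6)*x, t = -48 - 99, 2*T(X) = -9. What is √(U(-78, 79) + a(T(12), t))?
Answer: 2*√55 ≈ 14.832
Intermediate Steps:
T(X) = -9/2 (T(X) = (½)*(-9) = -9/2)
t = -147
U(x, d) = 0 (U(x, d) = 0*x = 0)
√(U(-78, 79) + a(T(12), t)) = √(0 + 220) = √220 = 2*√55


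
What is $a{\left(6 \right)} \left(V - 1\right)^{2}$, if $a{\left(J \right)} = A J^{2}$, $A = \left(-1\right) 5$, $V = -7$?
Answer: $-11520$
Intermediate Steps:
$A = -5$
$a{\left(J \right)} = - 5 J^{2}$
$a{\left(6 \right)} \left(V - 1\right)^{2} = - 5 \cdot 6^{2} \left(-7 - 1\right)^{2} = \left(-5\right) 36 \left(-8\right)^{2} = \left(-180\right) 64 = -11520$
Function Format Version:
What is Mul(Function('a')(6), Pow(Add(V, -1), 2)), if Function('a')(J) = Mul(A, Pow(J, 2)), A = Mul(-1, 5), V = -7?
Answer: -11520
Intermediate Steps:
A = -5
Function('a')(J) = Mul(-5, Pow(J, 2))
Mul(Function('a')(6), Pow(Add(V, -1), 2)) = Mul(Mul(-5, Pow(6, 2)), Pow(Add(-7, -1), 2)) = Mul(Mul(-5, 36), Pow(-8, 2)) = Mul(-180, 64) = -11520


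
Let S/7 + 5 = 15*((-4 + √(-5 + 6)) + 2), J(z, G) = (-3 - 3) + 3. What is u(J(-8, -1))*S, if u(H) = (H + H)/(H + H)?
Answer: -140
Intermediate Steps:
J(z, G) = -3 (J(z, G) = -6 + 3 = -3)
S = -140 (S = -35 + 7*(15*((-4 + √(-5 + 6)) + 2)) = -35 + 7*(15*((-4 + √1) + 2)) = -35 + 7*(15*((-4 + 1) + 2)) = -35 + 7*(15*(-3 + 2)) = -35 + 7*(15*(-1)) = -35 + 7*(-15) = -35 - 105 = -140)
u(H) = 1 (u(H) = (2*H)/((2*H)) = (2*H)*(1/(2*H)) = 1)
u(J(-8, -1))*S = 1*(-140) = -140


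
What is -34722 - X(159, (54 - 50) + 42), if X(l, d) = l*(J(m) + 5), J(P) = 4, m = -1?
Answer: -36153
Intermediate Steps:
X(l, d) = 9*l (X(l, d) = l*(4 + 5) = l*9 = 9*l)
-34722 - X(159, (54 - 50) + 42) = -34722 - 9*159 = -34722 - 1*1431 = -34722 - 1431 = -36153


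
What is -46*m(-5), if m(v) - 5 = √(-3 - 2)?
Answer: -230 - 46*I*√5 ≈ -230.0 - 102.86*I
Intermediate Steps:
m(v) = 5 + I*√5 (m(v) = 5 + √(-3 - 2) = 5 + √(-5) = 5 + I*√5)
-46*m(-5) = -46*(5 + I*√5) = -230 - 46*I*√5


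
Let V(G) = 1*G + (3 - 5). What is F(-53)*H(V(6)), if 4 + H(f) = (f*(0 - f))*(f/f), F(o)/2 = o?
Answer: 2120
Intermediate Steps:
F(o) = 2*o
V(G) = -2 + G (V(G) = G - 2 = -2 + G)
H(f) = -4 - f**2 (H(f) = -4 + (f*(0 - f))*(f/f) = -4 + (f*(-f))*1 = -4 - f**2*1 = -4 - f**2)
F(-53)*H(V(6)) = (2*(-53))*(-4 - (-2 + 6)**2) = -106*(-4 - 1*4**2) = -106*(-4 - 1*16) = -106*(-4 - 16) = -106*(-20) = 2120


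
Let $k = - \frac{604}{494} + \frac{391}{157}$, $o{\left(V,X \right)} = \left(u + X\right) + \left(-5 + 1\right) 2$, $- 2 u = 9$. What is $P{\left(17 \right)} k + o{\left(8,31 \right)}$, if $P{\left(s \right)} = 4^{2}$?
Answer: $\frac{3008039}{77558} \approx 38.784$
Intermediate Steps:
$u = - \frac{9}{2}$ ($u = \left(- \frac{1}{2}\right) 9 = - \frac{9}{2} \approx -4.5$)
$P{\left(s \right)} = 16$
$o{\left(V,X \right)} = - \frac{25}{2} + X$ ($o{\left(V,X \right)} = \left(- \frac{9}{2} + X\right) + \left(-5 + 1\right) 2 = \left(- \frac{9}{2} + X\right) - 8 = - \frac{25}{2} + X$)
$k = \frac{49163}{38779}$ ($k = \left(-604\right) \frac{1}{494} + 391 \cdot \frac{1}{157} = - \frac{302}{247} + \frac{391}{157} = \frac{49163}{38779} \approx 1.2678$)
$P{\left(17 \right)} k + o{\left(8,31 \right)} = 16 \cdot \frac{49163}{38779} + \left(- \frac{25}{2} + 31\right) = \frac{786608}{38779} + \frac{37}{2} = \frac{3008039}{77558}$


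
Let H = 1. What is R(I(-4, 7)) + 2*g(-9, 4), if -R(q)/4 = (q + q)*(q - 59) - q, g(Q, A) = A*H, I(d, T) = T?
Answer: 2948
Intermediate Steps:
g(Q, A) = A (g(Q, A) = A*1 = A)
R(q) = 4*q - 8*q*(-59 + q) (R(q) = -4*((q + q)*(q - 59) - q) = -4*((2*q)*(-59 + q) - q) = -4*(2*q*(-59 + q) - q) = -4*(-q + 2*q*(-59 + q)) = 4*q - 8*q*(-59 + q))
R(I(-4, 7)) + 2*g(-9, 4) = 4*7*(119 - 2*7) + 2*4 = 4*7*(119 - 14) + 8 = 4*7*105 + 8 = 2940 + 8 = 2948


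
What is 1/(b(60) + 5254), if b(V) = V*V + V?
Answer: 1/8914 ≈ 0.00011218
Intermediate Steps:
b(V) = V + V² (b(V) = V² + V = V + V²)
1/(b(60) + 5254) = 1/(60*(1 + 60) + 5254) = 1/(60*61 + 5254) = 1/(3660 + 5254) = 1/8914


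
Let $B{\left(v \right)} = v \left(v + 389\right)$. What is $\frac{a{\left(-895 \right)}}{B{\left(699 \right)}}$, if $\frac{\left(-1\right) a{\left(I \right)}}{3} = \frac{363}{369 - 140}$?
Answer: $- \frac{363}{58052416} \approx -6.253 \cdot 10^{-6}$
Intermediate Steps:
$B{\left(v \right)} = v \left(389 + v\right)$
$a{\left(I \right)} = - \frac{1089}{229}$ ($a{\left(I \right)} = - 3 \frac{363}{369 - 140} = - 3 \cdot \frac{363}{229} = - 3 \cdot 363 \cdot \frac{1}{229} = \left(-3\right) \frac{363}{229} = - \frac{1089}{229}$)
$\frac{a{\left(-895 \right)}}{B{\left(699 \right)}} = - \frac{1089}{229 \cdot 699 \left(389 + 699\right)} = - \frac{1089}{229 \cdot 699 \cdot 1088} = - \frac{1089}{229 \cdot 760512} = \left(- \frac{1089}{229}\right) \frac{1}{760512} = - \frac{363}{58052416}$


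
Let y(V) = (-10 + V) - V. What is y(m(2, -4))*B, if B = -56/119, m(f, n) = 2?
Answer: 80/17 ≈ 4.7059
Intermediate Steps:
B = -8/17 (B = -56*1/119 = -8/17 ≈ -0.47059)
y(V) = -10
y(m(2, -4))*B = -10*(-8/17) = 80/17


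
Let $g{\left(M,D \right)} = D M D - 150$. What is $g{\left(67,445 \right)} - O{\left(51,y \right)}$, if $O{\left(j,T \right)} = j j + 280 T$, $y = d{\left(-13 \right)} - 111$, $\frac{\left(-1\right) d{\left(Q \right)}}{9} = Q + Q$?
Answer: $13230484$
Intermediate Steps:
$d{\left(Q \right)} = - 18 Q$ ($d{\left(Q \right)} = - 9 \left(Q + Q\right) = - 9 \cdot 2 Q = - 18 Q$)
$y = 123$ ($y = \left(-18\right) \left(-13\right) - 111 = 234 - 111 = 123$)
$O{\left(j,T \right)} = j^{2} + 280 T$
$g{\left(M,D \right)} = -150 + M D^{2}$ ($g{\left(M,D \right)} = M D^{2} - 150 = -150 + M D^{2}$)
$g{\left(67,445 \right)} - O{\left(51,y \right)} = \left(-150 + 67 \cdot 445^{2}\right) - \left(51^{2} + 280 \cdot 123\right) = \left(-150 + 67 \cdot 198025\right) - \left(2601 + 34440\right) = \left(-150 + 13267675\right) - 37041 = 13267525 - 37041 = 13230484$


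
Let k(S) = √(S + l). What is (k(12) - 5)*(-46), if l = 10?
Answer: 230 - 46*√22 ≈ 14.241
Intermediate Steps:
k(S) = √(10 + S) (k(S) = √(S + 10) = √(10 + S))
(k(12) - 5)*(-46) = (√(10 + 12) - 5)*(-46) = (√22 - 5)*(-46) = (-5 + √22)*(-46) = 230 - 46*√22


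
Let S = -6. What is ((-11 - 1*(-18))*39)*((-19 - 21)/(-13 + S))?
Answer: 10920/19 ≈ 574.74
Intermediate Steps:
((-11 - 1*(-18))*39)*((-19 - 21)/(-13 + S)) = ((-11 - 1*(-18))*39)*((-19 - 21)/(-13 - 6)) = ((-11 + 18)*39)*(-40/(-19)) = (7*39)*(-40*(-1/19)) = 273*(40/19) = 10920/19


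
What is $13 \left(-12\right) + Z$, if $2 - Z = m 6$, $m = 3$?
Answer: $-172$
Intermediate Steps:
$Z = -16$ ($Z = 2 - 3 \cdot 6 = 2 - 18 = -16$)
$13 \left(-12\right) + Z = 13 \left(-12\right) - 16 = -156 - 16 = -172$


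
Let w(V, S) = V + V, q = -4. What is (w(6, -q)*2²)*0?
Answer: 0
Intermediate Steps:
w(V, S) = 2*V
(w(6, -q)*2²)*0 = ((2*6)*2²)*0 = (12*4)*0 = 48*0 = 0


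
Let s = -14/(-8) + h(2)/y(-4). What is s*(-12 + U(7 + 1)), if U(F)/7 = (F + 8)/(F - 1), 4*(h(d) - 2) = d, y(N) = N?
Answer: 9/2 ≈ 4.5000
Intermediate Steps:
h(d) = 2 + d/4
U(F) = 7*(8 + F)/(-1 + F) (U(F) = 7*((F + 8)/(F - 1)) = 7*((8 + F)/(-1 + F)) = 7*(8 + F)/(-1 + F))
s = 9/8 (s = -14/(-8) + (2 + (1/4)*2)/(-4) = -14*(-1/8) + (2 + 1/2)*(-1/4) = 7/4 + (5/2)*(-1/4) = 7/4 - 5/8 = 9/8 ≈ 1.1250)
s*(-12 + U(7 + 1)) = 9*(-12 + 7*(8 + (7 + 1))/(-1 + (7 + 1)))/8 = 9*(-12 + 7*(8 + 8)/(-1 + 8))/8 = 9*(-12 + 7*16/7)/8 = 9*(-12 + 7*(1/7)*16)/8 = 9*(-12 + 16)/8 = (9/8)*4 = 9/2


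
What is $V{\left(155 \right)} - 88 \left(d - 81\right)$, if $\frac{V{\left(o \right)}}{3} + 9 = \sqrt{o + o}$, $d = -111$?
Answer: $16869 + 3 \sqrt{310} \approx 16922.0$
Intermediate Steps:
$V{\left(o \right)} = -27 + 3 \sqrt{2} \sqrt{o}$ ($V{\left(o \right)} = -27 + 3 \sqrt{o + o} = -27 + 3 \sqrt{2 o} = -27 + 3 \sqrt{2} \sqrt{o}$)
$V{\left(155 \right)} - 88 \left(d - 81\right) = \left(-27 + 3 \sqrt{2} \sqrt{155}\right) - 88 \left(-111 - 81\right) = \left(-27 + 3 \sqrt{310}\right) - 88 \left(-192\right) = \left(-27 + 3 \sqrt{310}\right) - -16896 = \left(-27 + 3 \sqrt{310}\right) + 16896 = 16869 + 3 \sqrt{310}$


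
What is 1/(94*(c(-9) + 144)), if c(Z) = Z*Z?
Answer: 1/21150 ≈ 4.7281e-5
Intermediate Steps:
c(Z) = Z²
1/(94*(c(-9) + 144)) = 1/(94*((-9)² + 144)) = 1/(94*(81 + 144)) = 1/(94*225) = 1/21150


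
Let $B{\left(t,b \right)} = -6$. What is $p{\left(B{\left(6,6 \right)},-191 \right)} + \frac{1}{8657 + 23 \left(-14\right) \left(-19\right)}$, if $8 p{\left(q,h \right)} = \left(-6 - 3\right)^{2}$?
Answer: $\frac{1196783}{118200} \approx 10.125$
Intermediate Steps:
$p{\left(q,h \right)} = \frac{81}{8}$ ($p{\left(q,h \right)} = \frac{\left(-6 - 3\right)^{2}}{8} = \frac{\left(-9\right)^{2}}{8} = \frac{1}{8} \cdot 81 = \frac{81}{8}$)
$p{\left(B{\left(6,6 \right)},-191 \right)} + \frac{1}{8657 + 23 \left(-14\right) \left(-19\right)} = \frac{81}{8} + \frac{1}{8657 + 23 \left(-14\right) \left(-19\right)} = \frac{81}{8} + \frac{1}{8657 - -6118} = \frac{81}{8} + \frac{1}{8657 + 6118} = \frac{81}{8} + \frac{1}{14775} = \frac{1196783}{118200}$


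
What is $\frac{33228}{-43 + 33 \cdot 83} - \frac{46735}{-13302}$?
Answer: $\frac{35499776}{2241387} \approx 15.838$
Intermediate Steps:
$\frac{33228}{-43 + 33 \cdot 83} - \frac{46735}{-13302} = \frac{33228}{-43 + 2739} - - \frac{46735}{13302} = \frac{33228}{2696} + \frac{46735}{13302} = 33228 \cdot \frac{1}{2696} + \frac{46735}{13302} = \frac{8307}{674} + \frac{46735}{13302} = \frac{35499776}{2241387}$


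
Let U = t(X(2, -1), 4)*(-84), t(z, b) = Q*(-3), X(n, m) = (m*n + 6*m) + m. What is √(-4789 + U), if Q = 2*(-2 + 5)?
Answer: I*√3277 ≈ 57.245*I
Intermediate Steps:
Q = 6 (Q = 2*3 = 6)
X(n, m) = 7*m + m*n (X(n, m) = (6*m + m*n) + m = 7*m + m*n)
t(z, b) = -18 (t(z, b) = 6*(-3) = -18)
U = 1512 (U = -18*(-84) = 1512)
√(-4789 + U) = √(-4789 + 1512) = √(-3277) = I*√3277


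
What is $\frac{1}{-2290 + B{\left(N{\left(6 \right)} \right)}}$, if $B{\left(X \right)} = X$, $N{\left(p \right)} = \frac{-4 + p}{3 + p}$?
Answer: $- \frac{9}{20608} \approx -0.00043672$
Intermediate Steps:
$N{\left(p \right)} = \frac{-4 + p}{3 + p}$
$\frac{1}{-2290 + B{\left(N{\left(6 \right)} \right)}} = \frac{1}{-2290 + \frac{-4 + 6}{3 + 6}} = \frac{1}{-2290 + \frac{1}{9} \cdot 2} = \frac{1}{-2290 + \frac{2}{9}} = \frac{1}{- \frac{20608}{9}} = - \frac{9}{20608}$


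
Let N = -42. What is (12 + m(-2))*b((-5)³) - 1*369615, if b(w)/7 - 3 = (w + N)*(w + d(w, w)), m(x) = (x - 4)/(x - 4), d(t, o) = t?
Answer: 3429908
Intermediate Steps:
m(x) = 1 (m(x) = (-4 + x)/(-4 + x) = 1)
b(w) = 21 + 14*w*(-42 + w) (b(w) = 21 + 7*((w - 42)*(w + w)) = 21 + 7*((-42 + w)*(2*w)) = 21 + 7*(2*w*(-42 + w)) = 21 + 14*w*(-42 + w))
(12 + m(-2))*b((-5)³) - 1*369615 = (12 + 1)*(21 - 588*(-5)³ + 14*((-5)³)²) - 1*369615 = 13*(21 - 588*(-125) + 14*(-125)²) - 369615 = 13*(21 + 73500 + 14*15625) - 369615 = 13*(21 + 73500 + 218750) - 369615 = 13*292271 - 369615 = 3799523 - 369615 = 3429908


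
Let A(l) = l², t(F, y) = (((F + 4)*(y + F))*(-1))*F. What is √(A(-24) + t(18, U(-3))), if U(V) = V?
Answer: 6*I*√149 ≈ 73.239*I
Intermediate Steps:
t(F, y) = -F*(4 + F)*(F + y) (t(F, y) = (((4 + F)*(F + y))*(-1))*F = (-(4 + F)*(F + y))*F = -F*(4 + F)*(F + y))
√(A(-24) + t(18, U(-3))) = √((-24)² - 1*18*(18² + 4*18 + 4*(-3) + 18*(-3))) = √(576 - 1*18*(324 + 72 - 12 - 54)) = √(576 - 1*18*330) = √(576 - 5940) = √(-5364) = 6*I*√149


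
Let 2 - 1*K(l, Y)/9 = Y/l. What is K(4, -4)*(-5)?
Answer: -135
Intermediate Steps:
K(l, Y) = 18 - 9*Y/l
K(4, -4)*(-5) = (18 - 9*(-4)/4)*(-5) = (18 - 9*(-4)*¼)*(-5) = (18 + 9)*(-5) = 27*(-5) = -135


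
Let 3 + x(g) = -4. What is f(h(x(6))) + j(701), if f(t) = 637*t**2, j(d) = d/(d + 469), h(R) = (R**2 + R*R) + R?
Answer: 6171747191/1170 ≈ 5.2750e+6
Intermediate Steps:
x(g) = -7 (x(g) = -3 - 4 = -7)
h(R) = R + 2*R**2 (h(R) = (R**2 + R**2) + R = 2*R**2 + R = R + 2*R**2)
j(d) = d/(469 + d)
f(h(x(6))) + j(701) = 637*(-7*(1 + 2*(-7)))**2 + 701/(469 + 701) = 637*(-7*(1 - 14))**2 + 701/1170 = 637*(-7*(-13))**2 + 701*(1/1170) = 637*91**2 + 701/1170 = 637*8281 + 701/1170 = 5274997 + 701/1170 = 6171747191/1170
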